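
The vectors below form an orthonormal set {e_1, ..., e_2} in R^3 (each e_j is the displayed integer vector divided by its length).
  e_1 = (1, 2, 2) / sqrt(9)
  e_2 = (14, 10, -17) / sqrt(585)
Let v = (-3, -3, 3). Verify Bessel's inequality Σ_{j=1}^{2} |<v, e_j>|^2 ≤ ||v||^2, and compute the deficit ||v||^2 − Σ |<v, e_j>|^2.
Σ |<v, e_j>|^2 = 1746/65; ||v||^2 = 27; deficit = 9/65

Write each e_j = u_j / sqrt(<u_j, u_j>) where u_j is the displayed integer vector. Then <v, e_j> = <v, u_j> / sqrt(<u_j, u_j>), so |<v, e_j>|^2 = <v, u_j>^2 / <u_j, u_j>.
Coefficients: <v, e_1> = -3/sqrt(9), <v, e_2> = -123/sqrt(585).
Square and sum: Σ |<v, e_j>|^2 = 1746/65.
Compute ||v||^2 = v·v = 27.
Deficit = 27 − 1746/65 = 9/65 ≥ 0, confirming Bessel's inequality. (The deficit equals ||v − Σ <v,e_j> e_j||^2, the squared distance from v to span{e_j}.)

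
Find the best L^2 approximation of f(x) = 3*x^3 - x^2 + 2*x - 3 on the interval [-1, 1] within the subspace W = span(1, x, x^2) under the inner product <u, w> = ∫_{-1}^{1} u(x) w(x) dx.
g(x) = -x^2 + 19*x/5 - 3

The best approximation g ∈ W is the orthogonal projection of f onto W. Writing g = a_0 + a_1 x + a_2 x^2, the coefficients solve the normal equations G · a = b where
  G_{ij} = <φ_i, φ_j> and b_i = <f, φ_i>, with φ_0 = 1, φ_1 = x, φ_2 = x^2.
G =
  [2, 0, 2/3]
  [0, 2/3, 0]
  [2/3, 0, 2/5],
b = (-20/3, 38/15, -12/5).
Solving gives a_0 = -3, a_1 = 19/5, a_2 = -1, so
  g(x) = -x^2 + 19*x/5 - 3.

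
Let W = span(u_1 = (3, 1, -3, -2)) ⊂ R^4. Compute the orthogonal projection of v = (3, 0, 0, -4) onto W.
proj_W(v) = (51/23, 17/23, -51/23, -34/23)

Set up U = [u_1 | ... | u_1] ∈ R^(4×1). The projector onto W = col(U) is P = U (U^T U)^(-1) U^T.
Compute U^T U =
  [23],
and U^T v = (17).
Solve U^T U · c = U^T v for the coefficients: c = (17/23). The projection is proj_W(v) = U c.
Check: (v - proj_W(v)) · u_1 = 0  (should be 0).
Result: proj_W(v) = (51/23, 17/23, -51/23, -34/23).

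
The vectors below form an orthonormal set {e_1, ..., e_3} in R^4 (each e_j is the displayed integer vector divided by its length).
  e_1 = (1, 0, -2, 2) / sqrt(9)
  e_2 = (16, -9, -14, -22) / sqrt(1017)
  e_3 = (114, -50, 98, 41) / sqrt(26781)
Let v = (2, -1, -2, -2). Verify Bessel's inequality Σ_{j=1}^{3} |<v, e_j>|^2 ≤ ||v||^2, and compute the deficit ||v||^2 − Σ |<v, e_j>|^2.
Σ |<v, e_j>|^2 = 13; ||v||^2 = 13; deficit = 0

Write each e_j = u_j / sqrt(<u_j, u_j>) where u_j is the displayed integer vector. Then <v, e_j> = <v, u_j> / sqrt(<u_j, u_j>), so |<v, e_j>|^2 = <v, u_j>^2 / <u_j, u_j>.
Coefficients: <v, e_1> = 2/sqrt(9), <v, e_2> = 113/sqrt(1017), <v, e_3> = 0/sqrt(26781).
Square and sum: Σ |<v, e_j>|^2 = 13.
Compute ||v||^2 = v·v = 13.
Deficit = 13 − 13 = 0 ≥ 0, confirming Bessel's inequality. (The deficit equals ||v − Σ <v,e_j> e_j||^2, the squared distance from v to span{e_j}.)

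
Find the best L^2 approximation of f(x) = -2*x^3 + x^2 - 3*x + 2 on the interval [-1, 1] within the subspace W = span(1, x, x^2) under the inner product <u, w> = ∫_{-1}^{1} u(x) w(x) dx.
g(x) = x^2 - 21*x/5 + 2

The best approximation g ∈ W is the orthogonal projection of f onto W. Writing g = a_0 + a_1 x + a_2 x^2, the coefficients solve the normal equations G · a = b where
  G_{ij} = <φ_i, φ_j> and b_i = <f, φ_i>, with φ_0 = 1, φ_1 = x, φ_2 = x^2.
G =
  [2, 0, 2/3]
  [0, 2/3, 0]
  [2/3, 0, 2/5],
b = (14/3, -14/5, 26/15).
Solving gives a_0 = 2, a_1 = -21/5, a_2 = 1, so
  g(x) = x^2 - 21*x/5 + 2.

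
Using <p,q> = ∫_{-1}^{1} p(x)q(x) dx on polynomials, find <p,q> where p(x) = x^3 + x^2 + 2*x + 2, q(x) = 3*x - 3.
<p,q> = -44/5

Expand the product: p(x)·q(x) = 3*x^4 + 3*x^2 - 6.
∫_{-1}^{1} of each monomial x^k gives [2/(k+1) if k even, 0 if k odd]. Integrating term-by-term (or equivalently evaluating the antiderivative F(x) = 3*x^5/5 + x^3 - 6*x at the endpoints):
  F(1) − F(−1) = -22/5 − (22/5) = -44/5.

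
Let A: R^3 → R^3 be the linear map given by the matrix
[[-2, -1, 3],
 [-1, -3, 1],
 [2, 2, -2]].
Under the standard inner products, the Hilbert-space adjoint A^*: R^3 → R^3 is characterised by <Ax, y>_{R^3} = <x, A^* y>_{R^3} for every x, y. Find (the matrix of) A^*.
A^* = A^T =
[[-2, -1, 2],
 [-1, -3, 2],
 [3, 1, -2]]

For real matrices with standard dot products, the defining identity <Ax, y> = <x, A^* y> gives (Ax)^T y = x^T (A^*) y, i.e. x^T A^T y = x^T (A^*) y. Since this holds for all x, y, we must have A^* = A^T. Therefore
A^* =
[[-2, -1, 2],
 [-1, -3, 2],
 [3, 1, -2]].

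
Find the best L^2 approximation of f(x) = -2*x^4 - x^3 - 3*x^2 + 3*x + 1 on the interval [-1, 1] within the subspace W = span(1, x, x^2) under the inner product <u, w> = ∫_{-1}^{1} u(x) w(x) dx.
g(x) = -33*x^2/7 + 12*x/5 + 41/35

The best approximation g ∈ W is the orthogonal projection of f onto W. Writing g = a_0 + a_1 x + a_2 x^2, the coefficients solve the normal equations G · a = b where
  G_{ij} = <φ_i, φ_j> and b_i = <f, φ_i>, with φ_0 = 1, φ_1 = x, φ_2 = x^2.
G =
  [2, 0, 2/3]
  [0, 2/3, 0]
  [2/3, 0, 2/5],
b = (-4/5, 8/5, -116/105).
Solving gives a_0 = 41/35, a_1 = 12/5, a_2 = -33/7, so
  g(x) = -33*x^2/7 + 12*x/5 + 41/35.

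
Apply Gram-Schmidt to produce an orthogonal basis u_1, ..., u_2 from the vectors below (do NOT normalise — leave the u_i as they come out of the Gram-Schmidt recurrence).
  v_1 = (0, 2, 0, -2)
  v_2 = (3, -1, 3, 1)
Orthogonal basis:
  u_1 = (0, 2, 0, -2)
  u_2 = (3, 0, 3, 0)

Apply the Gram-Schmidt recurrence
  u_1 = v_1
  u_i = v_i − Σ_{j<i} ((v_i · u_j) / (u_j · u_j)) · u_j.

Step by step this gives:
  u_1 = (0, 2, 0, -2)
  u_2 = (3, 0, 3, 0)

Orthogonality check:
  u_2 · u_1 = 0 (should be 0)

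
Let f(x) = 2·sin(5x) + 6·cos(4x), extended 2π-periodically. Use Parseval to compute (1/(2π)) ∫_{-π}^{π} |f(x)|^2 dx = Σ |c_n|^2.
Σ |c_n|^2 = 20

Expand |f|^2 and use orthogonality of {sin(nx), cos(mx)} on [-π, π]:
  ∫_{-π}^{π} sin(nx)^2 dx = π, ∫ cos(mx)^2 dx = π, and cross terms integrate to 0.
So ∫_{-π}^{π} f(x)^2 dx = 2^2 · π + 6^2 · π = (4 + 36)π.
Divide by 2π: (4 + 36)/2 = 20.
By Parseval, this equals Σ |c_n|^2.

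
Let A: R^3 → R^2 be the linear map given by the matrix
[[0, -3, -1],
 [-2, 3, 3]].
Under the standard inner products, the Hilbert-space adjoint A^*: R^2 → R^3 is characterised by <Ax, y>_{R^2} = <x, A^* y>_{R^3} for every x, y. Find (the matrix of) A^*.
A^* = A^T =
[[0, -2],
 [-3, 3],
 [-1, 3]]

For real matrices with standard dot products, the defining identity <Ax, y> = <x, A^* y> gives (Ax)^T y = x^T (A^*) y, i.e. x^T A^T y = x^T (A^*) y. Since this holds for all x, y, we must have A^* = A^T. Therefore
A^* =
[[0, -2],
 [-3, 3],
 [-1, 3]].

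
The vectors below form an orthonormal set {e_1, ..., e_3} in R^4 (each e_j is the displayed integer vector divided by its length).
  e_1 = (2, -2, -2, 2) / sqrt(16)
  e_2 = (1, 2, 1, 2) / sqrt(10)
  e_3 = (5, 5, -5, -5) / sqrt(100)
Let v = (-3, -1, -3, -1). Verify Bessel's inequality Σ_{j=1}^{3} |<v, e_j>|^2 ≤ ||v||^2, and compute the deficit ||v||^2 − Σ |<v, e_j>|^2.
Σ |<v, e_j>|^2 = 10; ||v||^2 = 20; deficit = 10

Write each e_j = u_j / sqrt(<u_j, u_j>) where u_j is the displayed integer vector. Then <v, e_j> = <v, u_j> / sqrt(<u_j, u_j>), so |<v, e_j>|^2 = <v, u_j>^2 / <u_j, u_j>.
Coefficients: <v, e_1> = 0/sqrt(16), <v, e_2> = -10/sqrt(10), <v, e_3> = 0/sqrt(100).
Square and sum: Σ |<v, e_j>|^2 = 10.
Compute ||v||^2 = v·v = 20.
Deficit = 20 − 10 = 10 ≥ 0, confirming Bessel's inequality. (The deficit equals ||v − Σ <v,e_j> e_j||^2, the squared distance from v to span{e_j}.)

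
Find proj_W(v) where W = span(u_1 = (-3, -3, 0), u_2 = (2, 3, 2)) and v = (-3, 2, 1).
proj_W(v) = (-1, 0, 2)

Set up U = [u_1 | ... | u_2] ∈ R^(3×2). The projector onto W = col(U) is P = U (U^T U)^(-1) U^T.
Compute U^T U =
  [18, -15]
  [-15, 17],
and U^T v = (3, 2).
Solve U^T U · c = U^T v for the coefficients: c = (1, 1). The projection is proj_W(v) = U c.
Check: (v - proj_W(v)) · u_1 = 0  (should be 0).
Check: (v - proj_W(v)) · u_2 = 0  (should be 0).
Result: proj_W(v) = (-1, 0, 2).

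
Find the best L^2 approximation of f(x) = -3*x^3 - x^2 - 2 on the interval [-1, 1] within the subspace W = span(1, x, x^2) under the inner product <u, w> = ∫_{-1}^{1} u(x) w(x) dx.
g(x) = -x^2 - 9*x/5 - 2

The best approximation g ∈ W is the orthogonal projection of f onto W. Writing g = a_0 + a_1 x + a_2 x^2, the coefficients solve the normal equations G · a = b where
  G_{ij} = <φ_i, φ_j> and b_i = <f, φ_i>, with φ_0 = 1, φ_1 = x, φ_2 = x^2.
G =
  [2, 0, 2/3]
  [0, 2/3, 0]
  [2/3, 0, 2/5],
b = (-14/3, -6/5, -26/15).
Solving gives a_0 = -2, a_1 = -9/5, a_2 = -1, so
  g(x) = -x^2 - 9*x/5 - 2.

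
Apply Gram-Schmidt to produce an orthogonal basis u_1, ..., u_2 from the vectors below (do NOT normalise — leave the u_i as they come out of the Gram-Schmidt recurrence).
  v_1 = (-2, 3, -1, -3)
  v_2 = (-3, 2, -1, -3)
Orthogonal basis:
  u_1 = (-2, 3, -1, -3)
  u_2 = (-25/23, -20/23, -1/23, -3/23)

Apply the Gram-Schmidt recurrence
  u_1 = v_1
  u_i = v_i − Σ_{j<i} ((v_i · u_j) / (u_j · u_j)) · u_j.

Step by step this gives:
  u_1 = (-2, 3, -1, -3)
  u_2 = (-25/23, -20/23, -1/23, -3/23)

Orthogonality check:
  u_2 · u_1 = 0 (should be 0)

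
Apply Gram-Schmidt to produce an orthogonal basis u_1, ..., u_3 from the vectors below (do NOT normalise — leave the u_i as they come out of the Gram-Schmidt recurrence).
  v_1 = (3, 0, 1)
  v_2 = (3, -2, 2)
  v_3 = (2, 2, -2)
Orthogonal basis:
  u_1 = (3, 0, 1)
  u_2 = (-3/10, -2, 9/10)
  u_3 = (20/49, -30/49, -60/49)

Apply the Gram-Schmidt recurrence
  u_1 = v_1
  u_i = v_i − Σ_{j<i} ((v_i · u_j) / (u_j · u_j)) · u_j.

Step by step this gives:
  u_1 = (3, 0, 1)
  u_2 = (-3/10, -2, 9/10)
  u_3 = (20/49, -30/49, -60/49)

Orthogonality check:
  u_2 · u_1 = 0 (should be 0)
  u_3 · u_1 = 0 (should be 0)
  u_3 · u_2 = 0 (should be 0)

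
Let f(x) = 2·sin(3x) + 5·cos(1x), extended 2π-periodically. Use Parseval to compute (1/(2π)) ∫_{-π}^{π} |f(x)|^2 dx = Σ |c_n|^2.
Σ |c_n|^2 = 29/2

Expand |f|^2 and use orthogonality of {sin(nx), cos(mx)} on [-π, π]:
  ∫_{-π}^{π} sin(nx)^2 dx = π, ∫ cos(mx)^2 dx = π, and cross terms integrate to 0.
So ∫_{-π}^{π} f(x)^2 dx = 2^2 · π + 5^2 · π = (4 + 25)π.
Divide by 2π: (4 + 25)/2 = 29/2.
By Parseval, this equals Σ |c_n|^2.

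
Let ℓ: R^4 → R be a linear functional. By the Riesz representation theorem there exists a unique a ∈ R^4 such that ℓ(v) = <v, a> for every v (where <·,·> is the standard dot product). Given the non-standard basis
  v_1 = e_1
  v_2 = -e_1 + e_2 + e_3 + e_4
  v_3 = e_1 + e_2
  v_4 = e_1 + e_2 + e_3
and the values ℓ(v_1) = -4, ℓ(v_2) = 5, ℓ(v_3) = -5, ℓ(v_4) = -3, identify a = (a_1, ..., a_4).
a = (-4, -1, 2, 0)

Write a = (a_1, ..., a_4) in the standard basis. For each basis vector v_i, ℓ(v_i) = <v_i, a> is a linear equation in the a_j's. Collect the n equations into a matrix system V a = ℓ, where row i of V is v_i (expressed in the standard basis). Since V is invertible (lower-triangular with 1s on the diagonal, up to permutation), solve by back-substitution:
  V =
[[1, 0, 0, 0],
 [-1, 1, 1, 1],
 [1, 1, 0, 0],
 [1, 1, 1, 0]]
  V a = (-4, 5, -5, -3)
Solving gives a = (-4, -1, 2, 0).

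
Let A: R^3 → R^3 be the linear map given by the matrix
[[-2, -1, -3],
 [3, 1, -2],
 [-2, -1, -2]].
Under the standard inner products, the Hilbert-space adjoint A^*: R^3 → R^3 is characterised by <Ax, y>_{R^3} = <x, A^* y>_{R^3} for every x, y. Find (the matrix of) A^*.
A^* = A^T =
[[-2, 3, -2],
 [-1, 1, -1],
 [-3, -2, -2]]

For real matrices with standard dot products, the defining identity <Ax, y> = <x, A^* y> gives (Ax)^T y = x^T (A^*) y, i.e. x^T A^T y = x^T (A^*) y. Since this holds for all x, y, we must have A^* = A^T. Therefore
A^* =
[[-2, 3, -2],
 [-1, 1, -1],
 [-3, -2, -2]].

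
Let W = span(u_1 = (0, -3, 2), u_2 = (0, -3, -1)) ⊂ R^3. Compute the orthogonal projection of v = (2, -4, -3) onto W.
proj_W(v) = (0, -4, -3)

Set up U = [u_1 | ... | u_2] ∈ R^(3×2). The projector onto W = col(U) is P = U (U^T U)^(-1) U^T.
Compute U^T U =
  [13, 7]
  [7, 10],
and U^T v = (6, 15).
Solve U^T U · c = U^T v for the coefficients: c = (-5/9, 17/9). The projection is proj_W(v) = U c.
Check: (v - proj_W(v)) · u_1 = 0  (should be 0).
Check: (v - proj_W(v)) · u_2 = 0  (should be 0).
Result: proj_W(v) = (0, -4, -3).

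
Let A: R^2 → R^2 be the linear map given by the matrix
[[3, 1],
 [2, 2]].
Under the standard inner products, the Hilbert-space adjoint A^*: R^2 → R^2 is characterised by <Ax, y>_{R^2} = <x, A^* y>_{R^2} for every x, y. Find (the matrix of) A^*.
A^* = A^T =
[[3, 2],
 [1, 2]]

For real matrices with standard dot products, the defining identity <Ax, y> = <x, A^* y> gives (Ax)^T y = x^T (A^*) y, i.e. x^T A^T y = x^T (A^*) y. Since this holds for all x, y, we must have A^* = A^T. Therefore
A^* =
[[3, 2],
 [1, 2]].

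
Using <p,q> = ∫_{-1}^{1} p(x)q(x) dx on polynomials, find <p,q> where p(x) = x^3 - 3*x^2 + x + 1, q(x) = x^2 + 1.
<p,q> = -8/15

Expand the product: p(x)·q(x) = x^5 - 3*x^4 + 2*x^3 - 2*x^2 + x + 1.
∫_{-1}^{1} of each monomial x^k gives [2/(k+1) if k even, 0 if k odd]. Integrating term-by-term (or equivalently evaluating the antiderivative F(x) = x^6/6 - 3*x^5/5 + x^4/2 - 2*x^3/3 + x^2/2 + x at the endpoints):
  F(1) − F(−1) = 9/10 − (43/30) = -8/15.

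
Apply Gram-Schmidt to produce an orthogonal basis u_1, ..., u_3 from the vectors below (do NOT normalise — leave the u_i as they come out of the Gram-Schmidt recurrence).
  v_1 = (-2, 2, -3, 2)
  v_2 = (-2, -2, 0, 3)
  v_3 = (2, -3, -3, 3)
Orthogonal basis:
  u_1 = (-2, 2, -3, 2)
  u_2 = (-10/7, -18/7, 6/7, 17/7)
  u_3 = (1082/321, -599/321, -302/107, 322/321)

Apply the Gram-Schmidt recurrence
  u_1 = v_1
  u_i = v_i − Σ_{j<i} ((v_i · u_j) / (u_j · u_j)) · u_j.

Step by step this gives:
  u_1 = (-2, 2, -3, 2)
  u_2 = (-10/7, -18/7, 6/7, 17/7)
  u_3 = (1082/321, -599/321, -302/107, 322/321)

Orthogonality check:
  u_2 · u_1 = 0 (should be 0)
  u_3 · u_1 = 0 (should be 0)
  u_3 · u_2 = 0 (should be 0)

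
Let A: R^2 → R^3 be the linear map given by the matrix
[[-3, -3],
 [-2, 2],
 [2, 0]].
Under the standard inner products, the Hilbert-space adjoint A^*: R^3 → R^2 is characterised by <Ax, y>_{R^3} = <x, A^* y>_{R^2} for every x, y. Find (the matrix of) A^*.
A^* = A^T =
[[-3, -2, 2],
 [-3, 2, 0]]

For real matrices with standard dot products, the defining identity <Ax, y> = <x, A^* y> gives (Ax)^T y = x^T (A^*) y, i.e. x^T A^T y = x^T (A^*) y. Since this holds for all x, y, we must have A^* = A^T. Therefore
A^* =
[[-3, -2, 2],
 [-3, 2, 0]].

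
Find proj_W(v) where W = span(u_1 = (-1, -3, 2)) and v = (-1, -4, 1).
proj_W(v) = (-15/14, -45/14, 15/7)

Set up U = [u_1 | ... | u_1] ∈ R^(3×1). The projector onto W = col(U) is P = U (U^T U)^(-1) U^T.
Compute U^T U =
  [14],
and U^T v = (15).
Solve U^T U · c = U^T v for the coefficients: c = (15/14). The projection is proj_W(v) = U c.
Check: (v - proj_W(v)) · u_1 = 0  (should be 0).
Result: proj_W(v) = (-15/14, -45/14, 15/7).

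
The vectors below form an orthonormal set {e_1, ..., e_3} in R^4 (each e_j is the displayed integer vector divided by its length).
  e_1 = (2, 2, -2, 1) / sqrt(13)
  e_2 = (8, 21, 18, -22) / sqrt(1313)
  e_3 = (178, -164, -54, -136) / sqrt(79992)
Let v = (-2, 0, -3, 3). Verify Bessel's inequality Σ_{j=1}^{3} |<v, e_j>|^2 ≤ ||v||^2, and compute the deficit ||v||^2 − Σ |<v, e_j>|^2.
Σ |<v, e_j>|^2 = 4067/198; ||v||^2 = 22; deficit = 289/198

Write each e_j = u_j / sqrt(<u_j, u_j>) where u_j is the displayed integer vector. Then <v, e_j> = <v, u_j> / sqrt(<u_j, u_j>), so |<v, e_j>|^2 = <v, u_j>^2 / <u_j, u_j>.
Coefficients: <v, e_1> = 5/sqrt(13), <v, e_2> = -136/sqrt(1313), <v, e_3> = -602/sqrt(79992).
Square and sum: Σ |<v, e_j>|^2 = 4067/198.
Compute ||v||^2 = v·v = 22.
Deficit = 22 − 4067/198 = 289/198 ≥ 0, confirming Bessel's inequality. (The deficit equals ||v − Σ <v,e_j> e_j||^2, the squared distance from v to span{e_j}.)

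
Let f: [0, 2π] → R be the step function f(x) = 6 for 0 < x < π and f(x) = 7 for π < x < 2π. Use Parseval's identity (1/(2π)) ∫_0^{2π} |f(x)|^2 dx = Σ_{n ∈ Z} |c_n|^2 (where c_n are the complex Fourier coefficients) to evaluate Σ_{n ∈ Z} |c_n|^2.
Σ |c_n|^2 = 85/2

Parseval equates the L^2 energy of f (normalised by 1/(2π)) with the ℓ^2 sum of its Fourier coefficients: (1/(2π)) ∫_0^{2π} |f|^2 = Σ |c_n|^2.
Compute the left side: (1/(2π)) [∫_0^π 6^2 dx + ∫_π^{2π} 7^2 dx] = (1/(2π)) · (36π + 49π) = (36 + 49)/2 = 85/2.
So Σ_{n ∈ Z} |c_n|^2 = 85/2.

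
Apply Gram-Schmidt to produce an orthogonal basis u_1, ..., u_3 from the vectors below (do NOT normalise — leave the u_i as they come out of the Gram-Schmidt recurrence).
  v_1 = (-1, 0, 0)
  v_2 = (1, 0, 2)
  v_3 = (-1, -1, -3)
Orthogonal basis:
  u_1 = (-1, 0, 0)
  u_2 = (0, 0, 2)
  u_3 = (0, -1, 0)

Apply the Gram-Schmidt recurrence
  u_1 = v_1
  u_i = v_i − Σ_{j<i} ((v_i · u_j) / (u_j · u_j)) · u_j.

Step by step this gives:
  u_1 = (-1, 0, 0)
  u_2 = (0, 0, 2)
  u_3 = (0, -1, 0)

Orthogonality check:
  u_2 · u_1 = 0 (should be 0)
  u_3 · u_1 = 0 (should be 0)
  u_3 · u_2 = 0 (should be 0)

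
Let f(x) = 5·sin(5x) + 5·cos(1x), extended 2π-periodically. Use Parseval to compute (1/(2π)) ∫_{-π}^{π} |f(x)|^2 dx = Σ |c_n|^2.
Σ |c_n|^2 = 25

Expand |f|^2 and use orthogonality of {sin(nx), cos(mx)} on [-π, π]:
  ∫_{-π}^{π} sin(nx)^2 dx = π, ∫ cos(mx)^2 dx = π, and cross terms integrate to 0.
So ∫_{-π}^{π} f(x)^2 dx = 5^2 · π + 5^2 · π = (25 + 25)π.
Divide by 2π: (25 + 25)/2 = 25.
By Parseval, this equals Σ |c_n|^2.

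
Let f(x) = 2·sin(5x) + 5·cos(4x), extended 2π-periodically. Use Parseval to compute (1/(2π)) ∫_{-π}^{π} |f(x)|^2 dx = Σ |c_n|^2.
Σ |c_n|^2 = 29/2

Expand |f|^2 and use orthogonality of {sin(nx), cos(mx)} on [-π, π]:
  ∫_{-π}^{π} sin(nx)^2 dx = π, ∫ cos(mx)^2 dx = π, and cross terms integrate to 0.
So ∫_{-π}^{π} f(x)^2 dx = 2^2 · π + 5^2 · π = (4 + 25)π.
Divide by 2π: (4 + 25)/2 = 29/2.
By Parseval, this equals Σ |c_n|^2.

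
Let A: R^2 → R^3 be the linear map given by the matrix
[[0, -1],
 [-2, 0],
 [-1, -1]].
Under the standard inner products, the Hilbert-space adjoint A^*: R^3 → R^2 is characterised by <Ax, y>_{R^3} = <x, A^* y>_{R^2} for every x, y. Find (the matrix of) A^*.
A^* = A^T =
[[0, -2, -1],
 [-1, 0, -1]]

For real matrices with standard dot products, the defining identity <Ax, y> = <x, A^* y> gives (Ax)^T y = x^T (A^*) y, i.e. x^T A^T y = x^T (A^*) y. Since this holds for all x, y, we must have A^* = A^T. Therefore
A^* =
[[0, -2, -1],
 [-1, 0, -1]].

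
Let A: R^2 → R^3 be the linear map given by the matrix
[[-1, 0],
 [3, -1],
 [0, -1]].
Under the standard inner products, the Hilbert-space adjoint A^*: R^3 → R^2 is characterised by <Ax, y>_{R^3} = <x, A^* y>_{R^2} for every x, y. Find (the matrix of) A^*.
A^* = A^T =
[[-1, 3, 0],
 [0, -1, -1]]

For real matrices with standard dot products, the defining identity <Ax, y> = <x, A^* y> gives (Ax)^T y = x^T (A^*) y, i.e. x^T A^T y = x^T (A^*) y. Since this holds for all x, y, we must have A^* = A^T. Therefore
A^* =
[[-1, 3, 0],
 [0, -1, -1]].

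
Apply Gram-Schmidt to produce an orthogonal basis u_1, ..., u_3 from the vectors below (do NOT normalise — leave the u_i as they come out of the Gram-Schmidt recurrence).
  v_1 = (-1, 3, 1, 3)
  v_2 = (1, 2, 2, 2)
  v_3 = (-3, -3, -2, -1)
Orthogonal basis:
  u_1 = (-1, 3, 1, 3)
  u_2 = (33/20, 1/20, 27/20, 1/20)
  u_3 = (-64/91, -115/91, 80/91, 67/91)

Apply the Gram-Schmidt recurrence
  u_1 = v_1
  u_i = v_i − Σ_{j<i} ((v_i · u_j) / (u_j · u_j)) · u_j.

Step by step this gives:
  u_1 = (-1, 3, 1, 3)
  u_2 = (33/20, 1/20, 27/20, 1/20)
  u_3 = (-64/91, -115/91, 80/91, 67/91)

Orthogonality check:
  u_2 · u_1 = 0 (should be 0)
  u_3 · u_1 = 0 (should be 0)
  u_3 · u_2 = 0 (should be 0)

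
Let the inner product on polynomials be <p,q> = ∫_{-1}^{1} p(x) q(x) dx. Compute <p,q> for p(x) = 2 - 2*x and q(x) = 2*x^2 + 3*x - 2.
<p,q> = -28/3

Expand the product: p(x)·q(x) = -4*x^3 - 2*x^2 + 10*x - 4.
∫_{-1}^{1} of each monomial x^k gives [2/(k+1) if k even, 0 if k odd]. Integrating term-by-term (or equivalently evaluating the antiderivative F(x) = -x^4 - 2*x^3/3 + 5*x^2 - 4*x at the endpoints):
  F(1) − F(−1) = -2/3 − (26/3) = -28/3.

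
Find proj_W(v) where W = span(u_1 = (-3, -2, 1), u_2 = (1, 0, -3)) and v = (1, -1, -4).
proj_W(v) = (17/26, -7/13, -107/26)

Set up U = [u_1 | ... | u_2] ∈ R^(3×2). The projector onto W = col(U) is P = U (U^T U)^(-1) U^T.
Compute U^T U =
  [14, -6]
  [-6, 10],
and U^T v = (-5, 13).
Solve U^T U · c = U^T v for the coefficients: c = (7/26, 19/13). The projection is proj_W(v) = U c.
Check: (v - proj_W(v)) · u_1 = 0  (should be 0).
Check: (v - proj_W(v)) · u_2 = 0  (should be 0).
Result: proj_W(v) = (17/26, -7/13, -107/26).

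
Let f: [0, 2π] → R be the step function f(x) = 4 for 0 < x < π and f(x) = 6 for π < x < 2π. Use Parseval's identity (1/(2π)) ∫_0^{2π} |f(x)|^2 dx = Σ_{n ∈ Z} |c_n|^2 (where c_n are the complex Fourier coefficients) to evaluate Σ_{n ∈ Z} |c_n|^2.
Σ |c_n|^2 = 26

Parseval equates the L^2 energy of f (normalised by 1/(2π)) with the ℓ^2 sum of its Fourier coefficients: (1/(2π)) ∫_0^{2π} |f|^2 = Σ |c_n|^2.
Compute the left side: (1/(2π)) [∫_0^π 4^2 dx + ∫_π^{2π} 6^2 dx] = (1/(2π)) · (16π + 36π) = (16 + 36)/2 = 26.
So Σ_{n ∈ Z} |c_n|^2 = 26.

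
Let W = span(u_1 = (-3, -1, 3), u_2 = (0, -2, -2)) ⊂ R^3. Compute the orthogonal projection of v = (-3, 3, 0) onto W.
proj_W(v) = (-9/17, 39/34, 63/34)

Set up U = [u_1 | ... | u_2] ∈ R^(3×2). The projector onto W = col(U) is P = U (U^T U)^(-1) U^T.
Compute U^T U =
  [19, -4]
  [-4, 8],
and U^T v = (6, -6).
Solve U^T U · c = U^T v for the coefficients: c = (3/17, -45/68). The projection is proj_W(v) = U c.
Check: (v - proj_W(v)) · u_1 = 0  (should be 0).
Check: (v - proj_W(v)) · u_2 = 0  (should be 0).
Result: proj_W(v) = (-9/17, 39/34, 63/34).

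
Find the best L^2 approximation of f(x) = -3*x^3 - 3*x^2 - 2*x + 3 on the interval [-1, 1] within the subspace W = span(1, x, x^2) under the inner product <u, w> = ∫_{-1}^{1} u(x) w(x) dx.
g(x) = -3*x^2 - 19*x/5 + 3

The best approximation g ∈ W is the orthogonal projection of f onto W. Writing g = a_0 + a_1 x + a_2 x^2, the coefficients solve the normal equations G · a = b where
  G_{ij} = <φ_i, φ_j> and b_i = <f, φ_i>, with φ_0 = 1, φ_1 = x, φ_2 = x^2.
G =
  [2, 0, 2/3]
  [0, 2/3, 0]
  [2/3, 0, 2/5],
b = (4, -38/15, 4/5).
Solving gives a_0 = 3, a_1 = -19/5, a_2 = -3, so
  g(x) = -3*x^2 - 19*x/5 + 3.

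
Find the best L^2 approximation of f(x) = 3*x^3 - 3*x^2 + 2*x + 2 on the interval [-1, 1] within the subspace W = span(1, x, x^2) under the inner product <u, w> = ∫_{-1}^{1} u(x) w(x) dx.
g(x) = -3*x^2 + 19*x/5 + 2

The best approximation g ∈ W is the orthogonal projection of f onto W. Writing g = a_0 + a_1 x + a_2 x^2, the coefficients solve the normal equations G · a = b where
  G_{ij} = <φ_i, φ_j> and b_i = <f, φ_i>, with φ_0 = 1, φ_1 = x, φ_2 = x^2.
G =
  [2, 0, 2/3]
  [0, 2/3, 0]
  [2/3, 0, 2/5],
b = (2, 38/15, 2/15).
Solving gives a_0 = 2, a_1 = 19/5, a_2 = -3, so
  g(x) = -3*x^2 + 19*x/5 + 2.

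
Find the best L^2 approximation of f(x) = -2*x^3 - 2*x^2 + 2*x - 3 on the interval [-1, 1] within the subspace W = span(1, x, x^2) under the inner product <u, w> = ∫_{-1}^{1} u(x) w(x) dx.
g(x) = -2*x^2 + 4*x/5 - 3

The best approximation g ∈ W is the orthogonal projection of f onto W. Writing g = a_0 + a_1 x + a_2 x^2, the coefficients solve the normal equations G · a = b where
  G_{ij} = <φ_i, φ_j> and b_i = <f, φ_i>, with φ_0 = 1, φ_1 = x, φ_2 = x^2.
G =
  [2, 0, 2/3]
  [0, 2/3, 0]
  [2/3, 0, 2/5],
b = (-22/3, 8/15, -14/5).
Solving gives a_0 = -3, a_1 = 4/5, a_2 = -2, so
  g(x) = -2*x^2 + 4*x/5 - 3.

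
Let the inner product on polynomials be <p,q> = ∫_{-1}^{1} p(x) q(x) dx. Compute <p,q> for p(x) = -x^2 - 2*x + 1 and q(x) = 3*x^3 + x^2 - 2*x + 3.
<p,q> = 68/15

Expand the product: p(x)·q(x) = -3*x^5 - 7*x^4 + 3*x^3 + 2*x^2 - 8*x + 3.
∫_{-1}^{1} of each monomial x^k gives [2/(k+1) if k even, 0 if k odd]. Integrating term-by-term (or equivalently evaluating the antiderivative F(x) = -x^6/2 - 7*x^5/5 + 3*x^4/4 + 2*x^3/3 - 4*x^2 + 3*x at the endpoints):
  F(1) − F(−1) = -89/60 − (-361/60) = 68/15.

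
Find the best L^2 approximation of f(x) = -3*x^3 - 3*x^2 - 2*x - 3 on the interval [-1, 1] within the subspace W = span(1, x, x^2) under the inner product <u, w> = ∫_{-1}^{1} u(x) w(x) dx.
g(x) = -3*x^2 - 19*x/5 - 3

The best approximation g ∈ W is the orthogonal projection of f onto W. Writing g = a_0 + a_1 x + a_2 x^2, the coefficients solve the normal equations G · a = b where
  G_{ij} = <φ_i, φ_j> and b_i = <f, φ_i>, with φ_0 = 1, φ_1 = x, φ_2 = x^2.
G =
  [2, 0, 2/3]
  [0, 2/3, 0]
  [2/3, 0, 2/5],
b = (-8, -38/15, -16/5).
Solving gives a_0 = -3, a_1 = -19/5, a_2 = -3, so
  g(x) = -3*x^2 - 19*x/5 - 3.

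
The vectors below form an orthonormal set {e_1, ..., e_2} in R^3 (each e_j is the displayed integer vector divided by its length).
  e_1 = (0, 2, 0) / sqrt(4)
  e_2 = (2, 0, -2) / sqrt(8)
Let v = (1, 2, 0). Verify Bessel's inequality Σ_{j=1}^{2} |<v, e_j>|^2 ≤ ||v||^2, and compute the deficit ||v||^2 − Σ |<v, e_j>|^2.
Σ |<v, e_j>|^2 = 9/2; ||v||^2 = 5; deficit = 1/2

Write each e_j = u_j / sqrt(<u_j, u_j>) where u_j is the displayed integer vector. Then <v, e_j> = <v, u_j> / sqrt(<u_j, u_j>), so |<v, e_j>|^2 = <v, u_j>^2 / <u_j, u_j>.
Coefficients: <v, e_1> = 4/sqrt(4), <v, e_2> = 2/sqrt(8).
Square and sum: Σ |<v, e_j>|^2 = 9/2.
Compute ||v||^2 = v·v = 5.
Deficit = 5 − 9/2 = 1/2 ≥ 0, confirming Bessel's inequality. (The deficit equals ||v − Σ <v,e_j> e_j||^2, the squared distance from v to span{e_j}.)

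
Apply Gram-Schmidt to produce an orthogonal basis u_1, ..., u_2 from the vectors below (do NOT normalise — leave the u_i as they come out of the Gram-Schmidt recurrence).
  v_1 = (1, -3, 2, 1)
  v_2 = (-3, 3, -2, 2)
Orthogonal basis:
  u_1 = (1, -3, 2, 1)
  u_2 = (-31/15, 1/5, -2/15, 44/15)

Apply the Gram-Schmidt recurrence
  u_1 = v_1
  u_i = v_i − Σ_{j<i} ((v_i · u_j) / (u_j · u_j)) · u_j.

Step by step this gives:
  u_1 = (1, -3, 2, 1)
  u_2 = (-31/15, 1/5, -2/15, 44/15)

Orthogonality check:
  u_2 · u_1 = 0 (should be 0)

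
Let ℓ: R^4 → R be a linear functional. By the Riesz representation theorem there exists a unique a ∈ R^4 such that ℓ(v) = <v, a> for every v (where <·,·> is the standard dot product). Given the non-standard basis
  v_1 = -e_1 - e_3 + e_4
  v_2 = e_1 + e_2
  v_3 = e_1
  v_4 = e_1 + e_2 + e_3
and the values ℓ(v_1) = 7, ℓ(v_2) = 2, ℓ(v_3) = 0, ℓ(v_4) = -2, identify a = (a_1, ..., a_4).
a = (0, 2, -4, 3)

Write a = (a_1, ..., a_4) in the standard basis. For each basis vector v_i, ℓ(v_i) = <v_i, a> is a linear equation in the a_j's. Collect the n equations into a matrix system V a = ℓ, where row i of V is v_i (expressed in the standard basis). Since V is invertible (lower-triangular with 1s on the diagonal, up to permutation), solve by back-substitution:
  V =
[[-1, 0, -1, 1],
 [1, 1, 0, 0],
 [1, 0, 0, 0],
 [1, 1, 1, 0]]
  V a = (7, 2, 0, -2)
Solving gives a = (0, 2, -4, 3).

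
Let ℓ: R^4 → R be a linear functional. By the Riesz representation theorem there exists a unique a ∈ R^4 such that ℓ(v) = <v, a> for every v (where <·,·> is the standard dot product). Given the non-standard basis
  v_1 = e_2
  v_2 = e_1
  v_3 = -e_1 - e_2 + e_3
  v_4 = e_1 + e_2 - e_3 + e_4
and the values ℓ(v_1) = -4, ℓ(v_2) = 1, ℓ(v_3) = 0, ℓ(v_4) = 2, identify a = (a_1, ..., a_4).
a = (1, -4, -3, 2)

Write a = (a_1, ..., a_4) in the standard basis. For each basis vector v_i, ℓ(v_i) = <v_i, a> is a linear equation in the a_j's. Collect the n equations into a matrix system V a = ℓ, where row i of V is v_i (expressed in the standard basis). Since V is invertible (lower-triangular with 1s on the diagonal, up to permutation), solve by back-substitution:
  V =
[[0, 1, 0, 0],
 [1, 0, 0, 0],
 [-1, -1, 1, 0],
 [1, 1, -1, 1]]
  V a = (-4, 1, 0, 2)
Solving gives a = (1, -4, -3, 2).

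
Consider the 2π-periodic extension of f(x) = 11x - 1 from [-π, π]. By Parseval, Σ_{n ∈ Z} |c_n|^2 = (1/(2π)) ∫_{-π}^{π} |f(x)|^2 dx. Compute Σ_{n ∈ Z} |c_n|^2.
Σ |c_n|^2 = 121π^2/3 + 1

Expand and integrate term by term over [-π, π]:
  ∫ (11x)^2 dx = 121·(2π^3/3); ∫ 2·11·(-1)·x dx = 0 (odd integrand); ∫ (-1)^2 dx = 1·2π.
So (1/(2π)) ∫_{-π}^{π} (11x - 1)^2 dx = 121π^2/3 + 1 = 121π^2/3 + 1.
Parseval ⇒ Σ |c_n|^2 = 121π^2/3 + 1.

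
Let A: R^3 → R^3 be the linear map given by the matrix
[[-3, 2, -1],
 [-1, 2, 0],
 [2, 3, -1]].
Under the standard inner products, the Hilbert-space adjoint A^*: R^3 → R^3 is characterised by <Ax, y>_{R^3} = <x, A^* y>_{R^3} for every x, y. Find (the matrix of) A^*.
A^* = A^T =
[[-3, -1, 2],
 [2, 2, 3],
 [-1, 0, -1]]

For real matrices with standard dot products, the defining identity <Ax, y> = <x, A^* y> gives (Ax)^T y = x^T (A^*) y, i.e. x^T A^T y = x^T (A^*) y. Since this holds for all x, y, we must have A^* = A^T. Therefore
A^* =
[[-3, -1, 2],
 [2, 2, 3],
 [-1, 0, -1]].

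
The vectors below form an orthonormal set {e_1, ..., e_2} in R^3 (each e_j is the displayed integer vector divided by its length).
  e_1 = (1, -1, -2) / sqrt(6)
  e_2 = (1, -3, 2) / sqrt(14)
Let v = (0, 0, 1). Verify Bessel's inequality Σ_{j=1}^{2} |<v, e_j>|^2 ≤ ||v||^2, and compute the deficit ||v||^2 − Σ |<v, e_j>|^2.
Σ |<v, e_j>|^2 = 20/21; ||v||^2 = 1; deficit = 1/21

Write each e_j = u_j / sqrt(<u_j, u_j>) where u_j is the displayed integer vector. Then <v, e_j> = <v, u_j> / sqrt(<u_j, u_j>), so |<v, e_j>|^2 = <v, u_j>^2 / <u_j, u_j>.
Coefficients: <v, e_1> = -2/sqrt(6), <v, e_2> = 2/sqrt(14).
Square and sum: Σ |<v, e_j>|^2 = 20/21.
Compute ||v||^2 = v·v = 1.
Deficit = 1 − 20/21 = 1/21 ≥ 0, confirming Bessel's inequality. (The deficit equals ||v − Σ <v,e_j> e_j||^2, the squared distance from v to span{e_j}.)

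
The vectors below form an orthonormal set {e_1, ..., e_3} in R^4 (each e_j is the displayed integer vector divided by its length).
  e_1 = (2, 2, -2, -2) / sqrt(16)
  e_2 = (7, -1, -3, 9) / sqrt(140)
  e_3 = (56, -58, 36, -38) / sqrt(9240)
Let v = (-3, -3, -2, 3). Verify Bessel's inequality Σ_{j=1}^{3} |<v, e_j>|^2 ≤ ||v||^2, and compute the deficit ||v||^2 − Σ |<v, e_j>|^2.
Σ |<v, e_j>|^2 = 191/11; ||v||^2 = 31; deficit = 150/11

Write each e_j = u_j / sqrt(<u_j, u_j>) where u_j is the displayed integer vector. Then <v, e_j> = <v, u_j> / sqrt(<u_j, u_j>), so |<v, e_j>|^2 = <v, u_j>^2 / <u_j, u_j>.
Coefficients: <v, e_1> = -14/sqrt(16), <v, e_2> = 15/sqrt(140), <v, e_3> = -180/sqrt(9240).
Square and sum: Σ |<v, e_j>|^2 = 191/11.
Compute ||v||^2 = v·v = 31.
Deficit = 31 − 191/11 = 150/11 ≥ 0, confirming Bessel's inequality. (The deficit equals ||v − Σ <v,e_j> e_j||^2, the squared distance from v to span{e_j}.)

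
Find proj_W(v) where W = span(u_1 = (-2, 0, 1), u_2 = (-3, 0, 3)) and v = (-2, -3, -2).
proj_W(v) = (-2, 0, -2)

Set up U = [u_1 | ... | u_2] ∈ R^(3×2). The projector onto W = col(U) is P = U (U^T U)^(-1) U^T.
Compute U^T U =
  [5, 9]
  [9, 18],
and U^T v = (2, 0).
Solve U^T U · c = U^T v for the coefficients: c = (4, -2). The projection is proj_W(v) = U c.
Check: (v - proj_W(v)) · u_1 = 0  (should be 0).
Check: (v - proj_W(v)) · u_2 = 0  (should be 0).
Result: proj_W(v) = (-2, 0, -2).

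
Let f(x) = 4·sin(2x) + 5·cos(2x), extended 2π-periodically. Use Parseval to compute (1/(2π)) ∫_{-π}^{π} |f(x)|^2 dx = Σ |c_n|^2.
Σ |c_n|^2 = 41/2

Expand |f|^2 and use orthogonality of {sin(nx), cos(mx)} on [-π, π]:
  ∫_{-π}^{π} sin(nx)^2 dx = π, ∫ cos(mx)^2 dx = π, and cross terms integrate to 0.
So ∫_{-π}^{π} f(x)^2 dx = 4^2 · π + 5^2 · π = (16 + 25)π.
Divide by 2π: (16 + 25)/2 = 41/2.
By Parseval, this equals Σ |c_n|^2.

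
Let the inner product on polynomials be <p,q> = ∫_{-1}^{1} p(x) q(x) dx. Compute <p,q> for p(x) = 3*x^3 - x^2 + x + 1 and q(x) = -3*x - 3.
<p,q> = -48/5

Expand the product: p(x)·q(x) = -9*x^4 - 6*x^3 - 6*x - 3.
∫_{-1}^{1} of each monomial x^k gives [2/(k+1) if k even, 0 if k odd]. Integrating term-by-term (or equivalently evaluating the antiderivative F(x) = -9*x^5/5 - 3*x^4/2 - 3*x^2 - 3*x at the endpoints):
  F(1) − F(−1) = -93/10 − (3/10) = -48/5.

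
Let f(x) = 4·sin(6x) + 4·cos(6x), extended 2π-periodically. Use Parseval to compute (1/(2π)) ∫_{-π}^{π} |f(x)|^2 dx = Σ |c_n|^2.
Σ |c_n|^2 = 16

Expand |f|^2 and use orthogonality of {sin(nx), cos(mx)} on [-π, π]:
  ∫_{-π}^{π} sin(nx)^2 dx = π, ∫ cos(mx)^2 dx = π, and cross terms integrate to 0.
So ∫_{-π}^{π} f(x)^2 dx = 4^2 · π + 4^2 · π = (16 + 16)π.
Divide by 2π: (16 + 16)/2 = 16.
By Parseval, this equals Σ |c_n|^2.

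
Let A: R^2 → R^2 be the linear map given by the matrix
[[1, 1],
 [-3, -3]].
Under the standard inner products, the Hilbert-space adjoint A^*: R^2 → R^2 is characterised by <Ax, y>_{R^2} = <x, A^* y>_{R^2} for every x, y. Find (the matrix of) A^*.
A^* = A^T =
[[1, -3],
 [1, -3]]

For real matrices with standard dot products, the defining identity <Ax, y> = <x, A^* y> gives (Ax)^T y = x^T (A^*) y, i.e. x^T A^T y = x^T (A^*) y. Since this holds for all x, y, we must have A^* = A^T. Therefore
A^* =
[[1, -3],
 [1, -3]].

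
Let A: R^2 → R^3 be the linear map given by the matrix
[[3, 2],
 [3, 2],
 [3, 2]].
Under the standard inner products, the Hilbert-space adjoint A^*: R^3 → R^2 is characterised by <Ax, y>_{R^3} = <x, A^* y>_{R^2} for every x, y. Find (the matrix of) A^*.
A^* = A^T =
[[3, 3, 3],
 [2, 2, 2]]

For real matrices with standard dot products, the defining identity <Ax, y> = <x, A^* y> gives (Ax)^T y = x^T (A^*) y, i.e. x^T A^T y = x^T (A^*) y. Since this holds for all x, y, we must have A^* = A^T. Therefore
A^* =
[[3, 3, 3],
 [2, 2, 2]].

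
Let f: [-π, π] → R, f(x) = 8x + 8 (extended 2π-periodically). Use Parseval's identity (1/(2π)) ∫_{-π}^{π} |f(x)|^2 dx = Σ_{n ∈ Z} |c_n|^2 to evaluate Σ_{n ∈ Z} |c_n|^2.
Σ |c_n|^2 = 64π^2/3 + 64

Expand and integrate term by term over [-π, π]:
  ∫ (8x)^2 dx = 64·(2π^3/3); ∫ 2·8·(8)·x dx = 0 (odd integrand); ∫ 8^2 dx = 64·2π.
So (1/(2π)) ∫_{-π}^{π} (8x + 8)^2 dx = 64π^2/3 + 64 = 64π^2/3 + 64.
Parseval ⇒ Σ |c_n|^2 = 64π^2/3 + 64.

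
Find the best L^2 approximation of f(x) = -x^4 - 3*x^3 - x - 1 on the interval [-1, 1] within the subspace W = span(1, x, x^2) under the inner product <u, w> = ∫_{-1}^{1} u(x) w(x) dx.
g(x) = -6*x^2/7 - 14*x/5 - 32/35

The best approximation g ∈ W is the orthogonal projection of f onto W. Writing g = a_0 + a_1 x + a_2 x^2, the coefficients solve the normal equations G · a = b where
  G_{ij} = <φ_i, φ_j> and b_i = <f, φ_i>, with φ_0 = 1, φ_1 = x, φ_2 = x^2.
G =
  [2, 0, 2/3]
  [0, 2/3, 0]
  [2/3, 0, 2/5],
b = (-12/5, -28/15, -20/21).
Solving gives a_0 = -32/35, a_1 = -14/5, a_2 = -6/7, so
  g(x) = -6*x^2/7 - 14*x/5 - 32/35.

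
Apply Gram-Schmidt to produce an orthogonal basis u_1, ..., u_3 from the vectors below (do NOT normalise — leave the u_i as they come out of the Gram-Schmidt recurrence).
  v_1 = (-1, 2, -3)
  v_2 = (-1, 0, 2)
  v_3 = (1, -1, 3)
Orthogonal basis:
  u_1 = (-1, 2, -3)
  u_2 = (-19/14, 5/7, 13/14)
  u_3 = (4/9, 5/9, 2/9)

Apply the Gram-Schmidt recurrence
  u_1 = v_1
  u_i = v_i − Σ_{j<i} ((v_i · u_j) / (u_j · u_j)) · u_j.

Step by step this gives:
  u_1 = (-1, 2, -3)
  u_2 = (-19/14, 5/7, 13/14)
  u_3 = (4/9, 5/9, 2/9)

Orthogonality check:
  u_2 · u_1 = 0 (should be 0)
  u_3 · u_1 = 0 (should be 0)
  u_3 · u_2 = 0 (should be 0)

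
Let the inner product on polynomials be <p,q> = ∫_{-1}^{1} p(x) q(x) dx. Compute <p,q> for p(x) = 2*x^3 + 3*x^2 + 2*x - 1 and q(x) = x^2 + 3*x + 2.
<p,q> = 104/15

Expand the product: p(x)·q(x) = 2*x^5 + 9*x^4 + 15*x^3 + 11*x^2 + x - 2.
∫_{-1}^{1} of each monomial x^k gives [2/(k+1) if k even, 0 if k odd]. Integrating term-by-term (or equivalently evaluating the antiderivative F(x) = x^6/3 + 9*x^5/5 + 15*x^4/4 + 11*x^3/3 + x^2/2 - 2*x at the endpoints):
  F(1) − F(−1) = 161/20 − (67/60) = 104/15.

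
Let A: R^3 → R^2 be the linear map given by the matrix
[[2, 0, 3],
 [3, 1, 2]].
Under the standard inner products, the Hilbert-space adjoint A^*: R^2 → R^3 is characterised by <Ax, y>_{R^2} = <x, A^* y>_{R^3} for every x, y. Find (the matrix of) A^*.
A^* = A^T =
[[2, 3],
 [0, 1],
 [3, 2]]

For real matrices with standard dot products, the defining identity <Ax, y> = <x, A^* y> gives (Ax)^T y = x^T (A^*) y, i.e. x^T A^T y = x^T (A^*) y. Since this holds for all x, y, we must have A^* = A^T. Therefore
A^* =
[[2, 3],
 [0, 1],
 [3, 2]].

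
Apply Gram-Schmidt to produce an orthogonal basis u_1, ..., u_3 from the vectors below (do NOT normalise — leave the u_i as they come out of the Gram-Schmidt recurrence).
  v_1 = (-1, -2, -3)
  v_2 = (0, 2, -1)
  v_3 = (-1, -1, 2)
Orthogonal basis:
  u_1 = (-1, -2, -3)
  u_2 = (-1/14, 13/7, -17/14)
  u_3 = (-88/69, 11/69, 22/69)

Apply the Gram-Schmidt recurrence
  u_1 = v_1
  u_i = v_i − Σ_{j<i} ((v_i · u_j) / (u_j · u_j)) · u_j.

Step by step this gives:
  u_1 = (-1, -2, -3)
  u_2 = (-1/14, 13/7, -17/14)
  u_3 = (-88/69, 11/69, 22/69)

Orthogonality check:
  u_2 · u_1 = 0 (should be 0)
  u_3 · u_1 = 0 (should be 0)
  u_3 · u_2 = 0 (should be 0)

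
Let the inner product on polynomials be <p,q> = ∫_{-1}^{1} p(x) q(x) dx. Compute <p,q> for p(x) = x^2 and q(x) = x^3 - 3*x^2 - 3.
<p,q> = -16/5

Expand the product: p(x)·q(x) = x^5 - 3*x^4 - 3*x^2.
∫_{-1}^{1} of each monomial x^k gives [2/(k+1) if k even, 0 if k odd]. Integrating term-by-term (or equivalently evaluating the antiderivative F(x) = x^6/6 - 3*x^5/5 - x^3 at the endpoints):
  F(1) − F(−1) = -43/30 − (53/30) = -16/5.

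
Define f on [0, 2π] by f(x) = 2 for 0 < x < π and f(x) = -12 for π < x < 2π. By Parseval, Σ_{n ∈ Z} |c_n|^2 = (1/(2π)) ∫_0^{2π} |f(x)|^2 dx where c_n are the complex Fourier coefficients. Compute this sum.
Σ |c_n|^2 = 74

Parseval equates the L^2 energy of f (normalised by 1/(2π)) with the ℓ^2 sum of its Fourier coefficients: (1/(2π)) ∫_0^{2π} |f|^2 = Σ |c_n|^2.
Compute the left side: (1/(2π)) [∫_0^π 2^2 dx + ∫_π^{2π} (-12)^2 dx] = (1/(2π)) · (4π + 144π) = (4 + 144)/2 = 74.
So Σ_{n ∈ Z} |c_n|^2 = 74.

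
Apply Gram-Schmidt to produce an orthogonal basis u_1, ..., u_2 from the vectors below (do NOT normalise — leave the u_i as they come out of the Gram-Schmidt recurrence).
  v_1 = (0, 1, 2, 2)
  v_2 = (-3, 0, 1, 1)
Orthogonal basis:
  u_1 = (0, 1, 2, 2)
  u_2 = (-3, -4/9, 1/9, 1/9)

Apply the Gram-Schmidt recurrence
  u_1 = v_1
  u_i = v_i − Σ_{j<i} ((v_i · u_j) / (u_j · u_j)) · u_j.

Step by step this gives:
  u_1 = (0, 1, 2, 2)
  u_2 = (-3, -4/9, 1/9, 1/9)

Orthogonality check:
  u_2 · u_1 = 0 (should be 0)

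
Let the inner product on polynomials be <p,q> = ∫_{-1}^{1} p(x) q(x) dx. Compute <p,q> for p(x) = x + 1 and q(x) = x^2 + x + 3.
<p,q> = 22/3

Expand the product: p(x)·q(x) = x^3 + 2*x^2 + 4*x + 3.
∫_{-1}^{1} of each monomial x^k gives [2/(k+1) if k even, 0 if k odd]. Integrating term-by-term (or equivalently evaluating the antiderivative F(x) = x^4/4 + 2*x^3/3 + 2*x^2 + 3*x at the endpoints):
  F(1) − F(−1) = 71/12 − (-17/12) = 22/3.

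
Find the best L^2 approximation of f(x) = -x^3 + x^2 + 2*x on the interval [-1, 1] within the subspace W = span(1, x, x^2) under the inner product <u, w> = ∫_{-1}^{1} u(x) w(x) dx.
g(x) = x^2 + 7*x/5

The best approximation g ∈ W is the orthogonal projection of f onto W. Writing g = a_0 + a_1 x + a_2 x^2, the coefficients solve the normal equations G · a = b where
  G_{ij} = <φ_i, φ_j> and b_i = <f, φ_i>, with φ_0 = 1, φ_1 = x, φ_2 = x^2.
G =
  [2, 0, 2/3]
  [0, 2/3, 0]
  [2/3, 0, 2/5],
b = (2/3, 14/15, 2/5).
Solving gives a_0 = 0, a_1 = 7/5, a_2 = 1, so
  g(x) = x^2 + 7*x/5.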